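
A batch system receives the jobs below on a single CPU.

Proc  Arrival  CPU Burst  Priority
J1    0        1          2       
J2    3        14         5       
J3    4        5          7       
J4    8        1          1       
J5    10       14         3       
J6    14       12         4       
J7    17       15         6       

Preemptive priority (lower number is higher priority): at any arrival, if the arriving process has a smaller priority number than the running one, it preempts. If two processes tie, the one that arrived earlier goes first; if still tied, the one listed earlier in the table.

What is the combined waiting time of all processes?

Schedule: | J1 0-1 | idle 1-3 | J2 3-8 | J4 8-9 | J2 9-10 | J5 10-24 | J6 24-36 | J2 36-44 | J7 44-59 | J3 59-64 |
Completion: J1=1  J2=44  J3=64  J4=9  J5=24  J6=36  J7=59
Turnaround (C−A): J1=1  J2=41  J3=60  J4=1  J5=14  J6=22  J7=42
Waiting = turnaround − burst: J1=0, J2=27, J3=55, J4=0, J5=0, J6=10, J7=27
Total waiting = 0 + 27 + 55 + 0 + 0 + 10 + 27 = 119

119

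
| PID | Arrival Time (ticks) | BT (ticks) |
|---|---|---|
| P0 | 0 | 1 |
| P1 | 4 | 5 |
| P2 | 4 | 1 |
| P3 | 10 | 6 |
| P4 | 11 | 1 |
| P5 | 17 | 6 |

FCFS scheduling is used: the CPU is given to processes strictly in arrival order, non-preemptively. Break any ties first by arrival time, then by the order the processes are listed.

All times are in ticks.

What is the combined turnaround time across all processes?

30

Schedule: | P0 0-1 | idle 1-4 | P1 4-9 | P2 9-10 | P3 10-16 | P4 16-17 | P5 17-23 |
Completion: P0=1  P1=9  P2=10  P3=16  P4=17  P5=23
Turnaround (C−A): P0=1  P1=5  P2=6  P3=6  P4=6  P5=6
Turnaround = completion − arrival: P0=1, P1=5, P2=6, P3=6, P4=6, P5=6
Total turnaround = 1 + 5 + 6 + 6 + 6 + 6 = 30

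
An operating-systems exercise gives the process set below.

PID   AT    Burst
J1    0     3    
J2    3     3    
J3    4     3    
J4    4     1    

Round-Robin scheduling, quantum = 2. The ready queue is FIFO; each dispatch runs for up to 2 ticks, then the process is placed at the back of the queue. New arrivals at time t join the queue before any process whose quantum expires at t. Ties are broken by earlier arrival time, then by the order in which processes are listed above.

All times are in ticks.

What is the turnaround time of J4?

4

Gantt: | J1 0-3 | J2 3-5 | J3 5-7 | J4 7-8 | J2 8-9 | J3 9-10 |
Completion: J1=3  J2=9  J3=10  J4=8
Turnaround(J4) = completion − arrival = 8 − 4 = 4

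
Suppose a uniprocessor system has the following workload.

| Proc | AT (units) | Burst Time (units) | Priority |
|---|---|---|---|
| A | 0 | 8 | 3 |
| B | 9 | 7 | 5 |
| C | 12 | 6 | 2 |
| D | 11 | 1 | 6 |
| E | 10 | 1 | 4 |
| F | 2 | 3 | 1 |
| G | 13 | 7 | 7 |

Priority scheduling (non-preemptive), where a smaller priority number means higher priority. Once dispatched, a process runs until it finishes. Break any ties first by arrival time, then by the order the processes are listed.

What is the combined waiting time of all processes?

43

Schedule: | A 0-8 | F 8-11 | E 11-12 | C 12-18 | B 18-25 | D 25-26 | G 26-33 |
Completion: A=8  B=25  C=18  D=26  E=12  F=11  G=33
Turnaround (C−A): A=8  B=16  C=6  D=15  E=2  F=9  G=20
Waiting = turnaround − burst: A=0, B=9, C=0, D=14, E=1, F=6, G=13
Total waiting = 0 + 9 + 0 + 14 + 1 + 6 + 13 = 43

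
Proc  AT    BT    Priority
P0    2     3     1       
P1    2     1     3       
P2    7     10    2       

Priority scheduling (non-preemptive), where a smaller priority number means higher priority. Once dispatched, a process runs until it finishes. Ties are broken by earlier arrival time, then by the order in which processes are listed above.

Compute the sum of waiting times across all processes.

Schedule: | idle 0-2 | P0 2-5 | P1 5-6 | idle 6-7 | P2 7-17 |
Completion: P0=5  P1=6  P2=17
Waiting = turnaround − burst: P0=0, P1=3, P2=0
Total waiting = 0 + 3 + 0 = 3

3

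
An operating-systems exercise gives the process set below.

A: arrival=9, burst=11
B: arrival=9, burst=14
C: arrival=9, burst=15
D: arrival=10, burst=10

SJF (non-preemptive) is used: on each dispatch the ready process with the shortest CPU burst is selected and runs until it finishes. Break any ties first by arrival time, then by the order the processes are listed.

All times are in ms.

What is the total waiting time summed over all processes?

Gantt: | idle 0-9 | A 9-20 | D 20-30 | B 30-44 | C 44-59 |
Completion: A=20  B=44  C=59  D=30
Turnaround (C−A): A=11  B=35  C=50  D=20
Waiting = turnaround − burst: A=0, B=21, C=35, D=10
Total waiting = 0 + 21 + 35 + 10 = 66

66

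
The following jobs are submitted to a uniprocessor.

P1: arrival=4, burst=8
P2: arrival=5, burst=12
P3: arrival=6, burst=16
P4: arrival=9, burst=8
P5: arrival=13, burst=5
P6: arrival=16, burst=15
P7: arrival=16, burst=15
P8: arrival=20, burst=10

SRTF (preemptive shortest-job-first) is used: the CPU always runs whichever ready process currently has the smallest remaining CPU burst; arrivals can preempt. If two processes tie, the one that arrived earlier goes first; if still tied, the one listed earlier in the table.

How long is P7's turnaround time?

Timeline: | idle 0-4 | P1 4-12 | P4 12-13 | P5 13-18 | P4 18-25 | P8 25-35 | P2 35-47 | P6 47-62 | P7 62-77 | P3 77-93 |
Completion: P1=12  P2=47  P3=93  P4=25  P5=18  P6=62  P7=77  P8=35
Turnaround (C−A): P1=8  P2=42  P3=87  P4=16  P5=5  P6=46  P7=61  P8=15
Turnaround(P7) = completion − arrival = 77 − 16 = 61

61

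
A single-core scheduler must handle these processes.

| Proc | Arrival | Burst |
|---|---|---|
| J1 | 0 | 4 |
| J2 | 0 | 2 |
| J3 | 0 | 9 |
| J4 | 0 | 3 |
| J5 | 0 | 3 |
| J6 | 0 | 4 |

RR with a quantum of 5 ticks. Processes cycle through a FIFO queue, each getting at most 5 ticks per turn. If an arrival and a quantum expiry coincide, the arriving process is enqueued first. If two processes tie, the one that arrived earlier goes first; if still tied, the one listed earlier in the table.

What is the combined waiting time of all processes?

62

Schedule: | J1 0-4 | J2 4-6 | J3 6-11 | J4 11-14 | J5 14-17 | J6 17-21 | J3 21-25 |
Completion: J1=4  J2=6  J3=25  J4=14  J5=17  J6=21
Waiting = turnaround − burst: J1=0, J2=4, J3=16, J4=11, J5=14, J6=17
Total waiting = 0 + 4 + 16 + 11 + 14 + 17 = 62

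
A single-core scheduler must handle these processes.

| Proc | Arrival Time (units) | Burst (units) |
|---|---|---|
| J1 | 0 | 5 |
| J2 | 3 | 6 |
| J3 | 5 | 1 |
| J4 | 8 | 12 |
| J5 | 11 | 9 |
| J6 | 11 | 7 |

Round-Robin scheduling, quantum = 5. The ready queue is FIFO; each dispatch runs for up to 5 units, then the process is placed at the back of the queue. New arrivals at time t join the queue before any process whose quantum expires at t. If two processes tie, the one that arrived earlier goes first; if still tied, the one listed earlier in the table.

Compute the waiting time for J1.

0

Timeline: | J1 0-5 | J2 5-10 | J3 10-11 | J4 11-16 | J2 16-17 | J5 17-22 | J6 22-27 | J4 27-32 | J5 32-36 | J6 36-38 | J4 38-40 |
Completion: J1=5  J2=17  J3=11  J4=40  J5=36  J6=38
Waiting(J1) = turnaround − burst = 5 − 5 = 0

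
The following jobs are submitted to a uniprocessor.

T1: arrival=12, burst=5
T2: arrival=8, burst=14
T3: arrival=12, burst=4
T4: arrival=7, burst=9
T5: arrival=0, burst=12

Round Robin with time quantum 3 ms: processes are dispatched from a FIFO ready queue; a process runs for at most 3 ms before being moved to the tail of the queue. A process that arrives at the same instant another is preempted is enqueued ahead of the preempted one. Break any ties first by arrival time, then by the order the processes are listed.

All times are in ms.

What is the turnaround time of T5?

Gantt: | T5 0-9 | T4 9-12 | T2 12-15 | T5 15-18 | T1 18-21 | T3 21-24 | T4 24-27 | T2 27-30 | T1 30-32 | T3 32-33 | T4 33-36 | T2 36-44 |
Completion: T1=32  T2=44  T3=33  T4=36  T5=18
Turnaround (C−A): T1=20  T2=36  T3=21  T4=29  T5=18
Turnaround(T5) = completion − arrival = 18 − 0 = 18

18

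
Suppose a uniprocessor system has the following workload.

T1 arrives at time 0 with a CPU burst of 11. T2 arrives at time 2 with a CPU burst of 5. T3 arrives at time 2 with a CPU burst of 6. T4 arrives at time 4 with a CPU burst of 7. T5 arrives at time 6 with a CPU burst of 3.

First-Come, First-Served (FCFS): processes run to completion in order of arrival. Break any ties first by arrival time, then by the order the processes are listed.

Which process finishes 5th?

T5

Gantt: | T1 0-11 | T2 11-16 | T3 16-22 | T4 22-29 | T5 29-32 |
Completion: T1=11  T2=16  T3=22  T4=29  T5=32
Turnaround (C−A): T1=11  T2=14  T3=20  T4=25  T5=26
Finish order: T1 → T2 → T3 → T4 → T5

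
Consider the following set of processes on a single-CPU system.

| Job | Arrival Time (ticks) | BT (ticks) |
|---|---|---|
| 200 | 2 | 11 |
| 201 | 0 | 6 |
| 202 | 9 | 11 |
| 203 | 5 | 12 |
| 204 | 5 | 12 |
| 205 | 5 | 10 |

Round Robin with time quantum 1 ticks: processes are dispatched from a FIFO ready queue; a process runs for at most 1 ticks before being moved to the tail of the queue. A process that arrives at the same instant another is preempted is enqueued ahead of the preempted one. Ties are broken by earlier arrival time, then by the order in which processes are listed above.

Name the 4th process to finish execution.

Gantt: | 201 0-2 | 200 2-3 | 201 3-4 | 200 4-5 | 201 5-6 | 203 6-7 | 204 7-8 | 205 8-9 | 200 9-10 | 201 10-11 | 203 11-12 | 204 12-13 | 202 13-14 | 205 14-15 | 200 15-16 | 201 16-17 | 203 17-18 | 204 18-19 | 202 19-20 | 205 20-21 | 200 21-22 | 203 22-23 | 204 23-24 | 202 24-25 | 205 25-26 | 200 26-27 | 203 27-28 | 204 28-29 | 202 29-30 | 205 30-31 | 200 31-32 | 203 32-33 | 204 33-34 | 202 34-35 | 205 35-36 | 200 36-37 | 203 37-38 | 204 38-39 | 202 39-40 | 205 40-41 | 200 41-42 | 203 42-43 | 204 43-44 | 202 44-45 | 205 45-46 | 200 46-47 | 203 47-48 | 204 48-49 | 202 49-50 | 205 50-51 | 200 51-52 | 203 52-53 | 204 53-54 | 202 54-55 | 205 55-56 | 203 56-57 | 204 57-58 | 202 58-59 | 203 59-60 | 204 60-61 | 202 61-62 |
Completion: 200=52  201=17  202=62  203=60  204=61  205=56
Finish order: 201 → 200 → 205 → 203 → 204 → 202

203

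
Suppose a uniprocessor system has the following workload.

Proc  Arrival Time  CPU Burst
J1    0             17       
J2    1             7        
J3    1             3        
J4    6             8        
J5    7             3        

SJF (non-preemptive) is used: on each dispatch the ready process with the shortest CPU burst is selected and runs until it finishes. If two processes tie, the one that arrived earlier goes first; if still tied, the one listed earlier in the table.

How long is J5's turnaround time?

16

Timeline: | J1 0-17 | J3 17-20 | J5 20-23 | J2 23-30 | J4 30-38 |
Completion: J1=17  J2=30  J3=20  J4=38  J5=23
Turnaround(J5) = completion − arrival = 23 − 7 = 16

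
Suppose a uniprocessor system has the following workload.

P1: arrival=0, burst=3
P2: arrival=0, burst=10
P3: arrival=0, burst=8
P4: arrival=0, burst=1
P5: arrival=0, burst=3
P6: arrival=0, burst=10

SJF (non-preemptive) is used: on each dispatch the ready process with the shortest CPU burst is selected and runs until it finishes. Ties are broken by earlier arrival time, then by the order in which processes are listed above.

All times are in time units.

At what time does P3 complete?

Timeline: | P4 0-1 | P1 1-4 | P5 4-7 | P3 7-15 | P2 15-25 | P6 25-35 |
Completion: P1=4  P2=25  P3=15  P4=1  P5=7  P6=35

15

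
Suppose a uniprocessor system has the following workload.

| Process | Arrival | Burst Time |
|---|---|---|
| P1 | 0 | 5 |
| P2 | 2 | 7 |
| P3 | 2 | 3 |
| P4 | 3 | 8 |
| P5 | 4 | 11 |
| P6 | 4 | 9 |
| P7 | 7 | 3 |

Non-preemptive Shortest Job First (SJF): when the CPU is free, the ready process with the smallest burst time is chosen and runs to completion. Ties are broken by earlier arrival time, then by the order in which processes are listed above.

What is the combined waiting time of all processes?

81

Gantt: | P1 0-5 | P3 5-8 | P7 8-11 | P2 11-18 | P4 18-26 | P6 26-35 | P5 35-46 |
Completion: P1=5  P2=18  P3=8  P4=26  P5=46  P6=35  P7=11
Turnaround (C−A): P1=5  P2=16  P3=6  P4=23  P5=42  P6=31  P7=4
Waiting = turnaround − burst: P1=0, P2=9, P3=3, P4=15, P5=31, P6=22, P7=1
Total waiting = 0 + 9 + 3 + 15 + 31 + 22 + 1 = 81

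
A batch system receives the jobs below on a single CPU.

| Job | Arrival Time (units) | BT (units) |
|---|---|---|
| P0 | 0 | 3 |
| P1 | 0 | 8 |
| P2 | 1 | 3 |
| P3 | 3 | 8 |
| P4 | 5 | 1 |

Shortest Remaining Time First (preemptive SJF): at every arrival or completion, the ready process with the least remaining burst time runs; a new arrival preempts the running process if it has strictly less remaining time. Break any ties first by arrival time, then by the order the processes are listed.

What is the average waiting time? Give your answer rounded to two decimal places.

Schedule: | P0 0-3 | P2 3-6 | P4 6-7 | P1 7-15 | P3 15-23 |
Completion: P0=3  P1=15  P2=6  P3=23  P4=7
Waiting times: P0=0, P1=7, P2=2, P3=12, P4=1
Average waiting = (0+7+2+12+1) / 5 = 22/5 = 4.40

4.40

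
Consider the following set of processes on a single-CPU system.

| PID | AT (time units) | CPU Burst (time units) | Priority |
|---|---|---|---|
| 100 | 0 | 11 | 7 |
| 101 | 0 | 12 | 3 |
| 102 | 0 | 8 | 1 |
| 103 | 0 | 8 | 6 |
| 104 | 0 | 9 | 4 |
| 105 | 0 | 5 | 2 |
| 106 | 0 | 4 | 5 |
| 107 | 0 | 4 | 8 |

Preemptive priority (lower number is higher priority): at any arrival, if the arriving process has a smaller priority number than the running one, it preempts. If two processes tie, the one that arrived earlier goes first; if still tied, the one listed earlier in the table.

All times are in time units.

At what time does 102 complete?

Timeline: | 102 0-8 | 105 8-13 | 101 13-25 | 104 25-34 | 106 34-38 | 103 38-46 | 100 46-57 | 107 57-61 |
Completion: 100=57  101=25  102=8  103=46  104=34  105=13  106=38  107=61
Turnaround (C−A): 100=57  101=25  102=8  103=46  104=34  105=13  106=38  107=61

8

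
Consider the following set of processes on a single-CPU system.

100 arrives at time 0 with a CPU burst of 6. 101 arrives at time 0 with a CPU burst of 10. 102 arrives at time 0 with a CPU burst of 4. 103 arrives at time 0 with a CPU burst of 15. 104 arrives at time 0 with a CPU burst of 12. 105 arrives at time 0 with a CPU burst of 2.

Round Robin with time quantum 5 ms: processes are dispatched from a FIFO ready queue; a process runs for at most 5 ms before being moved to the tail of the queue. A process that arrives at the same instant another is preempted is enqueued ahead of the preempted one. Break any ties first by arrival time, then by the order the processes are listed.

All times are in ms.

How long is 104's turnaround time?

Schedule: | 100 0-5 | 101 5-10 | 102 10-14 | 103 14-19 | 104 19-24 | 105 24-26 | 100 26-27 | 101 27-32 | 103 32-37 | 104 37-42 | 103 42-47 | 104 47-49 |
Completion: 100=27  101=32  102=14  103=47  104=49  105=26
Turnaround (C−A): 100=27  101=32  102=14  103=47  104=49  105=26
Turnaround(104) = completion − arrival = 49 − 0 = 49

49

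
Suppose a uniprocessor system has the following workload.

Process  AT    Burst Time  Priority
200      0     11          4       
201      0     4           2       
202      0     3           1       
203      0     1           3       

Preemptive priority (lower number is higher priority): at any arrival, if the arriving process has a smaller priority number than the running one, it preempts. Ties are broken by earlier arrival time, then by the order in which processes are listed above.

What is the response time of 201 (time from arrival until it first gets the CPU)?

Timeline: | 202 0-3 | 201 3-7 | 203 7-8 | 200 8-19 |
Completion: 200=19  201=7  202=3  203=8
Response(201) = first start − arrival = 3 − 0 = 3

3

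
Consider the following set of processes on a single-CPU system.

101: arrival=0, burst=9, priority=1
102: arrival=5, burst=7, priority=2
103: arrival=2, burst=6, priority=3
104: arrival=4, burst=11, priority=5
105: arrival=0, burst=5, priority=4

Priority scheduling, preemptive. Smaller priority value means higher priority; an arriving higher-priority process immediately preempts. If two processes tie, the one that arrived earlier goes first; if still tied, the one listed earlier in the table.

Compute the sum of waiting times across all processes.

Gantt: | 101 0-9 | 102 9-16 | 103 16-22 | 105 22-27 | 104 27-38 |
Completion: 101=9  102=16  103=22  104=38  105=27
Waiting = turnaround − burst: 101=0, 102=4, 103=14, 104=23, 105=22
Total waiting = 0 + 4 + 14 + 23 + 22 = 63

63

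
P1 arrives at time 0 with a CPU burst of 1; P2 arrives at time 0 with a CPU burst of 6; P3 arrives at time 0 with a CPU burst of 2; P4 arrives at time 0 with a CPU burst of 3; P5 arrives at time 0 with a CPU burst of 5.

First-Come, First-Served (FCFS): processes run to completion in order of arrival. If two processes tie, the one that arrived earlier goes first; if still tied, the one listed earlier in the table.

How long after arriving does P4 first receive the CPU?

Gantt: | P1 0-1 | P2 1-7 | P3 7-9 | P4 9-12 | P5 12-17 |
Completion: P1=1  P2=7  P3=9  P4=12  P5=17
Turnaround (C−A): P1=1  P2=7  P3=9  P4=12  P5=17
Response(P4) = first start − arrival = 9 − 0 = 9

9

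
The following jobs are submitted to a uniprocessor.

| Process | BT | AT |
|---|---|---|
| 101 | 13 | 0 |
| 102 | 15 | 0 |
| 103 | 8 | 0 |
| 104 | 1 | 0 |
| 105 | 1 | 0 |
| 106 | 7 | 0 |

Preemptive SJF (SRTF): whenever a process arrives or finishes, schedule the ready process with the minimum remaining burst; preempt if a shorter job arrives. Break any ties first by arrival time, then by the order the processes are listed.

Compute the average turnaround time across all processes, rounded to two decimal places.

17.33

Timeline: | 104 0-1 | 105 1-2 | 106 2-9 | 103 9-17 | 101 17-30 | 102 30-45 |
Completion: 101=30  102=45  103=17  104=1  105=2  106=9
Turnaround (C−A): 101=30  102=45  103=17  104=1  105=2  106=9
Turnaround times: 101=30, 102=45, 103=17, 104=1, 105=2, 106=9
Average turnaround = (30+45+17+1+2+9) / 6 = 104/6 = 17.33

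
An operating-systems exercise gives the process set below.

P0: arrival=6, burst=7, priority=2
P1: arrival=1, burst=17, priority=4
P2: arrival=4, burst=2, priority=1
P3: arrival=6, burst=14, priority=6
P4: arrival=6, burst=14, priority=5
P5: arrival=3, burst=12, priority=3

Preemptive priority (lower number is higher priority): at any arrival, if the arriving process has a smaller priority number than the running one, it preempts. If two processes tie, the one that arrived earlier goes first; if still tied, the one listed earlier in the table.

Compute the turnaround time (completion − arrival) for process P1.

Schedule: | idle 0-1 | P1 1-3 | P5 3-4 | P2 4-6 | P0 6-13 | P5 13-24 | P1 24-39 | P4 39-53 | P3 53-67 |
Completion: P0=13  P1=39  P2=6  P3=67  P4=53  P5=24
Turnaround(P1) = completion − arrival = 39 − 1 = 38

38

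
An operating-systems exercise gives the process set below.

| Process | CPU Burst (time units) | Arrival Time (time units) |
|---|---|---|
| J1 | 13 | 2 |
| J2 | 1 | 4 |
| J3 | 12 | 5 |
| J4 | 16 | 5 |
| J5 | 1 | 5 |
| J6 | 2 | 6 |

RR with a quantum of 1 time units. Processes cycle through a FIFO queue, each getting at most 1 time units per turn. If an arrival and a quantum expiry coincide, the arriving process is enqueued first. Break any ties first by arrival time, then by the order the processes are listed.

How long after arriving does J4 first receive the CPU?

2

Timeline: | idle 0-2 | J1 2-4 | J2 4-5 | J1 5-6 | J3 6-7 | J4 7-8 | J5 8-9 | J6 9-10 | J1 10-11 | J3 11-12 | J4 12-13 | J6 13-14 | J1 14-15 | J3 15-16 | J4 16-17 | J1 17-18 | J3 18-19 | J4 19-20 | J1 20-21 | J3 21-22 | J4 22-23 | J1 23-24 | J3 24-25 | J4 25-26 | J1 26-27 | J3 27-28 | J4 28-29 | J1 29-30 | J3 30-31 | J4 31-32 | J1 32-33 | J3 33-34 | J4 34-35 | J1 35-36 | J3 36-37 | J4 37-38 | J1 38-39 | J3 39-40 | J4 40-41 | J3 41-42 | J4 42-47 |
Completion: J1=39  J2=5  J3=42  J4=47  J5=9  J6=14
Turnaround (C−A): J1=37  J2=1  J3=37  J4=42  J5=4  J6=8
Response(J4) = first start − arrival = 7 − 5 = 2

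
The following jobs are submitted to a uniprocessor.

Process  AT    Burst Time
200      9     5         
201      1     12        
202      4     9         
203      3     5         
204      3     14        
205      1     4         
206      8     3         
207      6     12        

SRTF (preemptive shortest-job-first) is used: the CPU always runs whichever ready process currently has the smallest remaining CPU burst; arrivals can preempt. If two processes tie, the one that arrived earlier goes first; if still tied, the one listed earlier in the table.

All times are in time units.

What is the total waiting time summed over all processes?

Timeline: | idle 0-1 | 205 1-5 | 203 5-10 | 206 10-13 | 200 13-18 | 202 18-27 | 201 27-39 | 207 39-51 | 204 51-65 |
Completion: 200=18  201=39  202=27  203=10  204=65  205=5  206=13  207=51
Turnaround (C−A): 200=9  201=38  202=23  203=7  204=62  205=4  206=5  207=45
Waiting = turnaround − burst: 200=4, 201=26, 202=14, 203=2, 204=48, 205=0, 206=2, 207=33
Total waiting = 4 + 26 + 14 + 2 + 48 + 0 + 2 + 33 = 129

129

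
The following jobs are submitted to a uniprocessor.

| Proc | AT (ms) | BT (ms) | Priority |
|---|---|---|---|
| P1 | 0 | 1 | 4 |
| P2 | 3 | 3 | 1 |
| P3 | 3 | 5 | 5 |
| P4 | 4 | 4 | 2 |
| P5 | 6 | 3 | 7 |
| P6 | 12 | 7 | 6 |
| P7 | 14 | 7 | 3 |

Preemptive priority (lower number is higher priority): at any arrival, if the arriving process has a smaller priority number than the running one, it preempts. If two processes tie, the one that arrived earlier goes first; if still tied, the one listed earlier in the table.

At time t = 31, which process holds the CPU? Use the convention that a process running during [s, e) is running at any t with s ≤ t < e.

Timeline: | P1 0-1 | idle 1-3 | P2 3-6 | P4 6-10 | P3 10-14 | P7 14-21 | P3 21-22 | P6 22-29 | P5 29-32 |
Completion: P1=1  P2=6  P3=22  P4=10  P5=32  P6=29  P7=21
Turnaround (C−A): P1=1  P2=3  P3=19  P4=6  P5=26  P6=17  P7=7

P5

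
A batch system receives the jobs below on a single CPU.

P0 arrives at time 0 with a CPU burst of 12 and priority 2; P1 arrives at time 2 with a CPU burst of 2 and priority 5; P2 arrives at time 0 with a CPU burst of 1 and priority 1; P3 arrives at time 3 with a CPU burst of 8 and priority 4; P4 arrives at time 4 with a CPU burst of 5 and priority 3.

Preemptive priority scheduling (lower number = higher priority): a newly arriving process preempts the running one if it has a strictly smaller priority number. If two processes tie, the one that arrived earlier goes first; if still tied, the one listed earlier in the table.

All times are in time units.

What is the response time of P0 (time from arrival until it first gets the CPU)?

1

Gantt: | P2 0-1 | P0 1-13 | P4 13-18 | P3 18-26 | P1 26-28 |
Completion: P0=13  P1=28  P2=1  P3=26  P4=18
Turnaround (C−A): P0=13  P1=26  P2=1  P3=23  P4=14
Response(P0) = first start − arrival = 1 − 0 = 1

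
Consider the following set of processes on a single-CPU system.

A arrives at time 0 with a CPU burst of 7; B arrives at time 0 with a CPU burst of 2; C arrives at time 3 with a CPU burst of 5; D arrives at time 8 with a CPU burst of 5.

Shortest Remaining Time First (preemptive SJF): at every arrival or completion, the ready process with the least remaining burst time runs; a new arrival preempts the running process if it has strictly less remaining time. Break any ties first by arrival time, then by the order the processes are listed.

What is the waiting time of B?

0

Timeline: | B 0-2 | A 2-3 | C 3-8 | D 8-13 | A 13-19 |
Completion: A=19  B=2  C=8  D=13
Turnaround (C−A): A=19  B=2  C=5  D=5
Waiting(B) = turnaround − burst = 2 − 2 = 0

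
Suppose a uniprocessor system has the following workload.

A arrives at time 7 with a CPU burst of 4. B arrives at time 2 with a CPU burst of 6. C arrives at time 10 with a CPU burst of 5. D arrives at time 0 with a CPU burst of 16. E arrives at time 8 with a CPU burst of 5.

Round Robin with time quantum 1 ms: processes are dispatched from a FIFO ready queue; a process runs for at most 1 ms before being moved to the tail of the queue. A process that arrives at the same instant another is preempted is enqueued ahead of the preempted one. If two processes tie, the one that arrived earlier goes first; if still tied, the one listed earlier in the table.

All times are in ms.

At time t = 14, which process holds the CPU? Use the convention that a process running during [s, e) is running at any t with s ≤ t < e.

Timeline: | D 0-2 | B 2-3 | D 3-4 | B 4-5 | D 5-6 | B 6-7 | D 7-8 | A 8-9 | B 9-10 | E 10-11 | D 11-12 | A 12-13 | C 13-14 | B 14-15 | E 15-16 | D 16-17 | A 17-18 | C 18-19 | B 19-20 | E 20-21 | D 21-22 | A 22-23 | C 23-24 | E 24-25 | D 25-26 | C 26-27 | E 27-28 | D 28-29 | C 29-30 | D 30-36 |
Completion: A=23  B=20  C=30  D=36  E=28
Turnaround (C−A): A=16  B=18  C=20  D=36  E=20

B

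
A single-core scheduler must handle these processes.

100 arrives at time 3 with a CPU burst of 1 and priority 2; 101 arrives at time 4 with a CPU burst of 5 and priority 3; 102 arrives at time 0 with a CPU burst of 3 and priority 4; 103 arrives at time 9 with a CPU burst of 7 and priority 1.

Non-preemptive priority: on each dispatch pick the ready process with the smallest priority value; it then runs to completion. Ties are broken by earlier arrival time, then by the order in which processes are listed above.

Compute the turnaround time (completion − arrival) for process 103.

7

Timeline: | 102 0-3 | 100 3-4 | 101 4-9 | 103 9-16 |
Completion: 100=4  101=9  102=3  103=16
Turnaround (C−A): 100=1  101=5  102=3  103=7
Turnaround(103) = completion − arrival = 16 − 9 = 7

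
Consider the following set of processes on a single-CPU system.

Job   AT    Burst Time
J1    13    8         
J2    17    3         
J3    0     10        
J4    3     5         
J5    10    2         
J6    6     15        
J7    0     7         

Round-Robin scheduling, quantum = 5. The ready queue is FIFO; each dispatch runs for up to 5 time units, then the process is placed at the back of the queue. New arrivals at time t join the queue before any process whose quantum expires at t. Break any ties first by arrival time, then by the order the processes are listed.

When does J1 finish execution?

Timeline: | J3 0-5 | J7 5-10 | J4 10-15 | J3 15-20 | J6 20-25 | J5 25-27 | J7 27-29 | J1 29-34 | J2 34-37 | J6 37-42 | J1 42-45 | J6 45-50 |
Completion: J1=45  J2=37  J3=20  J4=15  J5=27  J6=50  J7=29
Turnaround (C−A): J1=32  J2=20  J3=20  J4=12  J5=17  J6=44  J7=29

45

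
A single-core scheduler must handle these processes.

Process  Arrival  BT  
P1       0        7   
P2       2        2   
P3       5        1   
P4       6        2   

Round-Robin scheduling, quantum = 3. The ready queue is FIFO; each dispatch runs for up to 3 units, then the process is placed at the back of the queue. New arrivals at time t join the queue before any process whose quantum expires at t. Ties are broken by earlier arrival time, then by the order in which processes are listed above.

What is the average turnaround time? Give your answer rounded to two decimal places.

6.00

Timeline: | P1 0-3 | P2 3-5 | P1 5-8 | P3 8-9 | P4 9-11 | P1 11-12 |
Completion: P1=12  P2=5  P3=9  P4=11
Turnaround times: P1=12, P2=3, P3=4, P4=5
Average turnaround = (12+3+4+5) / 4 = 24/4 = 6.00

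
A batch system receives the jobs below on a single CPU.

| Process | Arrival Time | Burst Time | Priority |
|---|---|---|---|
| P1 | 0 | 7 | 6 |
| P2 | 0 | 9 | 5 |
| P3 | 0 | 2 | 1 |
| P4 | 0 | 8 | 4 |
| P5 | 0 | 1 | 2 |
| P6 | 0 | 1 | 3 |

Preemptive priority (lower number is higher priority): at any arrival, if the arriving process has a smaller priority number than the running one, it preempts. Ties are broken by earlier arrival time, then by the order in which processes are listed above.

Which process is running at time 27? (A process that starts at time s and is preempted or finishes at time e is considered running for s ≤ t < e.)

Schedule: | P3 0-2 | P5 2-3 | P6 3-4 | P4 4-12 | P2 12-21 | P1 21-28 |
Completion: P1=28  P2=21  P3=2  P4=12  P5=3  P6=4

P1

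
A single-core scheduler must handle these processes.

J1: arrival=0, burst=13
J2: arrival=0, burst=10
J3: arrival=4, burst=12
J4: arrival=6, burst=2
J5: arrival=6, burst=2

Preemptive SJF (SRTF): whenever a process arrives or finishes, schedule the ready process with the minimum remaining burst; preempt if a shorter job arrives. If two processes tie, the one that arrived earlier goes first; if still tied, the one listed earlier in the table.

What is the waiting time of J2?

Schedule: | J2 0-6 | J4 6-8 | J5 8-10 | J2 10-14 | J3 14-26 | J1 26-39 |
Completion: J1=39  J2=14  J3=26  J4=8  J5=10
Turnaround (C−A): J1=39  J2=14  J3=22  J4=2  J5=4
Waiting(J2) = turnaround − burst = 14 − 10 = 4

4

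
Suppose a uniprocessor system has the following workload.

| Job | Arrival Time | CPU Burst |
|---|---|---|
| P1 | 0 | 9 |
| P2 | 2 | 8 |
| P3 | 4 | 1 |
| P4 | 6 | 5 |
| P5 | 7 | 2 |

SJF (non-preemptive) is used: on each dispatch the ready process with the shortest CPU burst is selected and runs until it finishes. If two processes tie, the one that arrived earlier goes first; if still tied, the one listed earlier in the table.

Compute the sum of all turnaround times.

Gantt: | P1 0-9 | P3 9-10 | P5 10-12 | P4 12-17 | P2 17-25 |
Completion: P1=9  P2=25  P3=10  P4=17  P5=12
Turnaround = completion − arrival: P1=9, P2=23, P3=6, P4=11, P5=5
Total turnaround = 9 + 23 + 6 + 11 + 5 = 54

54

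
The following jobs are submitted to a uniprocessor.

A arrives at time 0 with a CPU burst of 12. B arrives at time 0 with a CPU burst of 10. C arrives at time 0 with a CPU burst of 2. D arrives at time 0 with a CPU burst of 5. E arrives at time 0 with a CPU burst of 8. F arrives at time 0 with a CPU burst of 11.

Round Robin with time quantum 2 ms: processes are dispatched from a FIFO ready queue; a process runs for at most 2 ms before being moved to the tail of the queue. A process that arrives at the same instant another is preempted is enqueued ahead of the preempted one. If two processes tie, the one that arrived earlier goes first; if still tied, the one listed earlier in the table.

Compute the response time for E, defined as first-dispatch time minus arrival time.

Timeline: | A 0-2 | B 2-4 | C 4-6 | D 6-8 | E 8-10 | F 10-12 | A 12-14 | B 14-16 | D 16-18 | E 18-20 | F 20-22 | A 22-24 | B 24-26 | D 26-27 | E 27-29 | F 29-31 | A 31-33 | B 33-35 | E 35-37 | F 37-39 | A 39-41 | B 41-43 | F 43-45 | A 45-47 | F 47-48 |
Completion: A=47  B=43  C=6  D=27  E=37  F=48
Response(E) = first start − arrival = 8 − 0 = 8

8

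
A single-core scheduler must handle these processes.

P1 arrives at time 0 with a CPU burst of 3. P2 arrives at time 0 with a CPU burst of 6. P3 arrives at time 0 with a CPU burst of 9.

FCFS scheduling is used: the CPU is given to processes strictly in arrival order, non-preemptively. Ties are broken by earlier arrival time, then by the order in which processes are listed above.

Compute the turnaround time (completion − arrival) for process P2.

Gantt: | P1 0-3 | P2 3-9 | P3 9-18 |
Completion: P1=3  P2=9  P3=18
Turnaround (C−A): P1=3  P2=9  P3=18
Turnaround(P2) = completion − arrival = 9 − 0 = 9

9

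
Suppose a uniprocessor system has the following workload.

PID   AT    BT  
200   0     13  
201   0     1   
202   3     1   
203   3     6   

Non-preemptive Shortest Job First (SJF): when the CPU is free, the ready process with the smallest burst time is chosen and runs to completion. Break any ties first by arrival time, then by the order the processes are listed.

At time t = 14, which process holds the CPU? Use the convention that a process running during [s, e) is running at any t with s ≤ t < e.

Gantt: | 201 0-1 | 200 1-14 | 202 14-15 | 203 15-21 |
Completion: 200=14  201=1  202=15  203=21

202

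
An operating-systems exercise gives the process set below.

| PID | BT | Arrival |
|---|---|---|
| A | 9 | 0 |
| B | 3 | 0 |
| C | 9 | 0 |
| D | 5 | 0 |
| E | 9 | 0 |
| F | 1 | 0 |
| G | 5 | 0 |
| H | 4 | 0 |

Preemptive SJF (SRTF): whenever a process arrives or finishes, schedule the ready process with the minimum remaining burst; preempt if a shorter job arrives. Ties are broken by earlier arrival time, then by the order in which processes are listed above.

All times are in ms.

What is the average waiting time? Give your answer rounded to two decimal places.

Gantt: | F 0-1 | B 1-4 | H 4-8 | D 8-13 | G 13-18 | A 18-27 | C 27-36 | E 36-45 |
Completion: A=27  B=4  C=36  D=13  E=45  F=1  G=18  H=8
Waiting times: A=18, B=1, C=27, D=8, E=36, F=0, G=13, H=4
Average waiting = (18+1+27+8+36+0+13+4) / 8 = 107/8 = 13.38

13.38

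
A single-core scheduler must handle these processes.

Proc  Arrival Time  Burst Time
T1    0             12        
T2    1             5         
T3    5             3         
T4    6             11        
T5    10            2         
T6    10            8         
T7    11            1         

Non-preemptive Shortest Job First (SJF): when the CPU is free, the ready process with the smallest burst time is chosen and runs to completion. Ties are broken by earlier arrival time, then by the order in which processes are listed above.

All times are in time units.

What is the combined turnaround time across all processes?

111

Timeline: | T1 0-12 | T7 12-13 | T5 13-15 | T3 15-18 | T2 18-23 | T6 23-31 | T4 31-42 |
Completion: T1=12  T2=23  T3=18  T4=42  T5=15  T6=31  T7=13
Turnaround (C−A): T1=12  T2=22  T3=13  T4=36  T5=5  T6=21  T7=2
Turnaround = completion − arrival: T1=12, T2=22, T3=13, T4=36, T5=5, T6=21, T7=2
Total turnaround = 12 + 22 + 13 + 36 + 5 + 21 + 2 = 111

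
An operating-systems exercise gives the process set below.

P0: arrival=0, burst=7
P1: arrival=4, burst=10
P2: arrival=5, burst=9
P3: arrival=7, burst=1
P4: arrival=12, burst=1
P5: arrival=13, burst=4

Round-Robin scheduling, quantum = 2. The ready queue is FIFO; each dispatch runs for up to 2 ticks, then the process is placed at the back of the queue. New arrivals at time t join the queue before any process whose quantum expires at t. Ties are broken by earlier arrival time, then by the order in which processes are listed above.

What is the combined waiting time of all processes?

61

Schedule: | P0 0-4 | P1 4-6 | P0 6-8 | P2 8-10 | P1 10-12 | P3 12-13 | P0 13-14 | P2 14-16 | P4 16-17 | P1 17-19 | P5 19-21 | P2 21-23 | P1 23-25 | P5 25-27 | P2 27-29 | P1 29-31 | P2 31-32 |
Completion: P0=14  P1=31  P2=32  P3=13  P4=17  P5=27
Turnaround (C−A): P0=14  P1=27  P2=27  P3=6  P4=5  P5=14
Waiting = turnaround − burst: P0=7, P1=17, P2=18, P3=5, P4=4, P5=10
Total waiting = 7 + 17 + 18 + 5 + 4 + 10 = 61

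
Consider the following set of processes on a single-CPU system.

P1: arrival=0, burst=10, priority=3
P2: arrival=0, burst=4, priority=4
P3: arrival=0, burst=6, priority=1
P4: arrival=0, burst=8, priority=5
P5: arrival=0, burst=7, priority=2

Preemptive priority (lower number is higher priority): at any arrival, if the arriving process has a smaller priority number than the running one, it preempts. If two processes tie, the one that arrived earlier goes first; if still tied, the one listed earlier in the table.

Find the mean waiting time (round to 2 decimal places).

13.80

Timeline: | P3 0-6 | P5 6-13 | P1 13-23 | P2 23-27 | P4 27-35 |
Completion: P1=23  P2=27  P3=6  P4=35  P5=13
Turnaround (C−A): P1=23  P2=27  P3=6  P4=35  P5=13
Waiting times: P1=13, P2=23, P3=0, P4=27, P5=6
Average waiting = (13+23+0+27+6) / 5 = 69/5 = 13.80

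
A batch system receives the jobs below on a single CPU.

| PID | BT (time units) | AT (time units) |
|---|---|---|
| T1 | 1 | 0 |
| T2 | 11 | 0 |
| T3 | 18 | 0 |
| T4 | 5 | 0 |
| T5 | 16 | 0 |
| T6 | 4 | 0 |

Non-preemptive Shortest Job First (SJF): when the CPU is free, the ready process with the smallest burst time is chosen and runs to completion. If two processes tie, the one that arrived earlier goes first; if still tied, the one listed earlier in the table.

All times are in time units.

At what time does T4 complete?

10

Gantt: | T1 0-1 | T6 1-5 | T4 5-10 | T2 10-21 | T5 21-37 | T3 37-55 |
Completion: T1=1  T2=21  T3=55  T4=10  T5=37  T6=5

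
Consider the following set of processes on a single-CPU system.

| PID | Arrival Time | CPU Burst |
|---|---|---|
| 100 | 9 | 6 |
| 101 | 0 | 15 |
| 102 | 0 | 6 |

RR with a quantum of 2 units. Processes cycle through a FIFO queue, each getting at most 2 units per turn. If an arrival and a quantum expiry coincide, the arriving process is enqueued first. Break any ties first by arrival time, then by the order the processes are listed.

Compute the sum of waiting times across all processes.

25

Timeline: | 101 0-2 | 102 2-4 | 101 4-6 | 102 6-8 | 101 8-10 | 102 10-12 | 100 12-14 | 101 14-16 | 100 16-18 | 101 18-20 | 100 20-22 | 101 22-27 |
Completion: 100=22  101=27  102=12
Waiting = turnaround − burst: 100=7, 101=12, 102=6
Total waiting = 7 + 12 + 6 = 25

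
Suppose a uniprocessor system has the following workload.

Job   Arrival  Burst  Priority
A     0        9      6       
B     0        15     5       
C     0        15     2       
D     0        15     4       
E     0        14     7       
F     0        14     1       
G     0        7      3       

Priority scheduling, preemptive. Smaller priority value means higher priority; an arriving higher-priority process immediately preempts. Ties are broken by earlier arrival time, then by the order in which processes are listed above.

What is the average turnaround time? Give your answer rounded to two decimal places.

Timeline: | F 0-14 | C 14-29 | G 29-36 | D 36-51 | B 51-66 | A 66-75 | E 75-89 |
Completion: A=75  B=66  C=29  D=51  E=89  F=14  G=36
Turnaround (C−A): A=75  B=66  C=29  D=51  E=89  F=14  G=36
Turnaround times: A=75, B=66, C=29, D=51, E=89, F=14, G=36
Average turnaround = (75+66+29+51+89+14+36) / 7 = 360/7 = 51.43

51.43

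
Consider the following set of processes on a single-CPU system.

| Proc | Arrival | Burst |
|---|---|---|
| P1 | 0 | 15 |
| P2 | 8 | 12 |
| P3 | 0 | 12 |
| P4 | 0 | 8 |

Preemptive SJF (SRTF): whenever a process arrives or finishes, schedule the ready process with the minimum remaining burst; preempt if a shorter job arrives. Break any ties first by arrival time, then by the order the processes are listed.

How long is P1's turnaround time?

Schedule: | P4 0-8 | P3 8-20 | P2 20-32 | P1 32-47 |
Completion: P1=47  P2=32  P3=20  P4=8
Turnaround (C−A): P1=47  P2=24  P3=20  P4=8
Turnaround(P1) = completion − arrival = 47 − 0 = 47

47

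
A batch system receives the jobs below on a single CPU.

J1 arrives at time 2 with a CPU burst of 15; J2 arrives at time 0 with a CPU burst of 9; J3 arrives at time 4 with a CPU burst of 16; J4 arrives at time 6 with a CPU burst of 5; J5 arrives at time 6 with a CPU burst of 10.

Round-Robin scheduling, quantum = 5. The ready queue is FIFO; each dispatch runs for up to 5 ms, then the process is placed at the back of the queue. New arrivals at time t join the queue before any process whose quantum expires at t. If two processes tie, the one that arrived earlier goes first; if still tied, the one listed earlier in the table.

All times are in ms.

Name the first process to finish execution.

Schedule: | J2 0-5 | J1 5-10 | J3 10-15 | J2 15-19 | J4 19-24 | J5 24-29 | J1 29-34 | J3 34-39 | J5 39-44 | J1 44-49 | J3 49-55 |
Completion: J1=49  J2=19  J3=55  J4=24  J5=44
Finish order: J2 → J4 → J5 → J1 → J3

J2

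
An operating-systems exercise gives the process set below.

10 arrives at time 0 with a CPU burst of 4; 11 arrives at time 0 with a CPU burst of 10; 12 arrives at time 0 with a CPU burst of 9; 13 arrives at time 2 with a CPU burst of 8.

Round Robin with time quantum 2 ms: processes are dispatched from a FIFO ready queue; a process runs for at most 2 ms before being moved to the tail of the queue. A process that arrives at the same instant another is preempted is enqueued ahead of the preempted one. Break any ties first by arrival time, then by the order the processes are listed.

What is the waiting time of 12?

Gantt: | 10 0-2 | 11 2-4 | 12 4-6 | 13 6-8 | 10 8-10 | 11 10-12 | 12 12-14 | 13 14-16 | 11 16-18 | 12 18-20 | 13 20-22 | 11 22-24 | 12 24-26 | 13 26-28 | 11 28-30 | 12 30-31 |
Completion: 10=10  11=30  12=31  13=28
Turnaround (C−A): 10=10  11=30  12=31  13=26
Waiting(12) = turnaround − burst = 31 − 9 = 22

22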